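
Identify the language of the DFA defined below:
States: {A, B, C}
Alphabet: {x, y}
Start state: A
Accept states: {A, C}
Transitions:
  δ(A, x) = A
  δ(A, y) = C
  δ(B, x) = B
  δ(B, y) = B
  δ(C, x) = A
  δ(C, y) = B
Testing a few strings:
  'xyy' → reject
  'xyxy' → accept
  'xyyx' → reject
  'yyyy' → reject
State roles: A=last symbol not y (ok); B=saw yy (dead); C=last symbol y (ok)
All strings over {x,y} with no two consecutive y's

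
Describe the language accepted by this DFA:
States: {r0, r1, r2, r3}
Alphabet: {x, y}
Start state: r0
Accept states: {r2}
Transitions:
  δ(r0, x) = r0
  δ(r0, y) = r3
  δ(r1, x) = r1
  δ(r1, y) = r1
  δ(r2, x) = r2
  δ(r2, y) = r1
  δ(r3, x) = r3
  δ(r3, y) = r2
Testing a few strings:
  'yy' → accept
  'xx' → reject
  'xxyx' → reject
  'xxyy' → accept
State roles: r0=zero y's; r1=≥ three y's (dead); r2=two y's; r3=one y
All strings over {x,y} containing exactly two y's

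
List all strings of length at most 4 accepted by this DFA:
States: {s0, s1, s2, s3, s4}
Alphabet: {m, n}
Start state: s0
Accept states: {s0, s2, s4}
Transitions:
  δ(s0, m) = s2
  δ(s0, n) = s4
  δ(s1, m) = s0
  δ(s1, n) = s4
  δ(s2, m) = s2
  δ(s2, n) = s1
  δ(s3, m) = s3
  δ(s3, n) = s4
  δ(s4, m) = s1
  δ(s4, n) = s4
ε, m, n, mm, nn, mmm, mnm, mnn, nmm, nmn, nnn, mmmm, mmnm, mmnn, mnmm, mnmn, mnnn, nmmm, nmmn, nmnn, nnmm, nnmn, nnnn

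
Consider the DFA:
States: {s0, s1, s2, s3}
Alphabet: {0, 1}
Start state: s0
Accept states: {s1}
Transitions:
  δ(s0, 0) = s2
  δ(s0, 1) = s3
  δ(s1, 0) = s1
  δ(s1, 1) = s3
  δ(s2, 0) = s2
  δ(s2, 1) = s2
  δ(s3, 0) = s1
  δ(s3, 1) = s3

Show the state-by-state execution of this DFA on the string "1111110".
read '1': s0 → s3
  read '1': s3 → s3
  read '1': s3 → s3
  read '1': s3 → s3
  read '1': s3 → s3
  read '1': s3 → s3
  read '0': s3 → s1
s0 -> s3 -> s3 -> s3 -> s3 -> s3 -> s3 -> s1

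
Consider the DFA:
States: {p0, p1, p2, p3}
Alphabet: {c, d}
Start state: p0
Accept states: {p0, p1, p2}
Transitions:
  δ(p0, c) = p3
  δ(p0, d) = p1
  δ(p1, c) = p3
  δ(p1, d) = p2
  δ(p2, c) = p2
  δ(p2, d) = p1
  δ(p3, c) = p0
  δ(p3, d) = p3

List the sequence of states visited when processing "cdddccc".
read 'c': p0 → p3
  read 'd': p3 → p3
  read 'd': p3 → p3
  read 'd': p3 → p3
  read 'c': p3 → p0
  read 'c': p0 → p3
  read 'c': p3 → p0
p0 -> p3 -> p3 -> p3 -> p3 -> p0 -> p3 -> p0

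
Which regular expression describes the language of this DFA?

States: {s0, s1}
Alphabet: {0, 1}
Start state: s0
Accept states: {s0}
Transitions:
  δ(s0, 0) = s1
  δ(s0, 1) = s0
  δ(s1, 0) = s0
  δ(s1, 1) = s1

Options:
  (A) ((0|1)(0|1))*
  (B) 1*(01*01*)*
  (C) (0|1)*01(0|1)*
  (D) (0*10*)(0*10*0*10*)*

Check each option against the DFA on short strings; one disagreement eliminates an option:
  (A) ((0|1)(0|1))*: on '1' the DFA goes s0 → s0 and accepts (s0 ∈ Accept), but the regex does not match it → eliminate
  (B) 1*(01*01*)*: agrees with the DFA on every string of length ≤ 6
  (C) (0|1)*01(0|1)*: on ε the DFA stays in s0 and accepts (s0 ∈ Accept), but the regex does not match it → eliminate
  (D) (0*10*)(0*10*0*10*)*: on ε the DFA stays in s0 and accepts (s0 ∈ Accept), but the regex does not match it → eliminate
Only (B) is consistent with the DFA.
(B) 1*(01*01*)*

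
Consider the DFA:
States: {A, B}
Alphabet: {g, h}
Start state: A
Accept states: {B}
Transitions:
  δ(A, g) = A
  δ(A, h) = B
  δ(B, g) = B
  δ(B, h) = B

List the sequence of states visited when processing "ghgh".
read 'g': A → A
  read 'h': A → B
  read 'g': B → B
  read 'h': B → B
A -> A -> B -> B -> B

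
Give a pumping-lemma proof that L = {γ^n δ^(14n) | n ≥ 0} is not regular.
Assume L is regular with pumping length p. Idea: pumping the γ-block breaks the 1:14 ratio.
Choose s = γ^p δ^(14p) (length 15p ≥ p). By the pumping lemma, s = xyz with |xy| ≤ p, |y| > 0, so y = γ^k with k ≥ 1. Then xy²z = γ^(p+k) δ^(14p). For this to be in L we would need 14p = 14(p+k), i.e. 14k = 0, contradicting k ≥ 1. So xy²z ∉ L.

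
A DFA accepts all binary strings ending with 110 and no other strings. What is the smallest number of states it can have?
By Myhill–Nerode, count the distinguishable equivalence classes: 4 classes — one per longest suffix of the input that is a prefix of '110' (lengths 0 through 3); only the length-3 class is accepting.
4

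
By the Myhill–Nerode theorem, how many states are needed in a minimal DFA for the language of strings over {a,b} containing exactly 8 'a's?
By Myhill–Nerode, count the distinguishable equivalence classes: 10 classes — having seen 0, 1, …, 8, or >8 copies of 'a'; the count-8 class is the only accepting one and >8 is dead.
10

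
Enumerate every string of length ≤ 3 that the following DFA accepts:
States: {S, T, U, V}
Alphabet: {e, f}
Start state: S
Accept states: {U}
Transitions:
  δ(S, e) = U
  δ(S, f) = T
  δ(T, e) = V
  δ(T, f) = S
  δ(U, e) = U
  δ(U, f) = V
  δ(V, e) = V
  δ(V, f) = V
e, ee, eee, ffe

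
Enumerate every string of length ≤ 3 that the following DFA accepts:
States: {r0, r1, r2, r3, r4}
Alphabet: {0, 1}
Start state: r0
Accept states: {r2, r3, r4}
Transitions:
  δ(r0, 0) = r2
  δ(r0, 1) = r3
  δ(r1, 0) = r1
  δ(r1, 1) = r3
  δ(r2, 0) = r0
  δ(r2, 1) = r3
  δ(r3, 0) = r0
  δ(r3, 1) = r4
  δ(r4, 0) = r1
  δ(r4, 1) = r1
0, 1, 01, 11, 000, 001, 011, 100, 101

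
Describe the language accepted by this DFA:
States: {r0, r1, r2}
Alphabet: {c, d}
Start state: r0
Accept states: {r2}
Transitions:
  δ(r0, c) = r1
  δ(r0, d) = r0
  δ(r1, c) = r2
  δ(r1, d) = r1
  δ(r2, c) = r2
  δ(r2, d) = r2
Testing a few strings:
  'c' → reject
  'ddc' → reject
  'cd' → reject
  'dccc' → accept
State roles: r0=zero c's seen; r1=one c seen; r2=≥ two c's seen
All strings over {c,d} containing at least two c's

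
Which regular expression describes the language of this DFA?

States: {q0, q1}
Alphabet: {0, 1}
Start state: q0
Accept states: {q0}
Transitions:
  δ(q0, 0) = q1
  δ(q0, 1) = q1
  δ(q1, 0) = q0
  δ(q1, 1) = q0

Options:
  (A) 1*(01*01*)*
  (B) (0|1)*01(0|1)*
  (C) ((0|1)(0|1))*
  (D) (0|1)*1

Check each option against the DFA on short strings; one disagreement eliminates an option:
  (A) 1*(01*01*)*: on '1' the DFA goes q0 → q1 and rejects (q1 ∉ Accept), but the regex matches it → eliminate
  (B) (0|1)*01(0|1)*: on ε the DFA stays in q0 and accepts (q0 ∈ Accept), but the regex does not match it → eliminate
  (C) ((0|1)(0|1))*: agrees with the DFA on every string of length ≤ 6
  (D) (0|1)*1: on ε the DFA stays in q0 and accepts (q0 ∈ Accept), but the regex does not match it → eliminate
Only (C) is consistent with the DFA.
(C) ((0|1)(0|1))*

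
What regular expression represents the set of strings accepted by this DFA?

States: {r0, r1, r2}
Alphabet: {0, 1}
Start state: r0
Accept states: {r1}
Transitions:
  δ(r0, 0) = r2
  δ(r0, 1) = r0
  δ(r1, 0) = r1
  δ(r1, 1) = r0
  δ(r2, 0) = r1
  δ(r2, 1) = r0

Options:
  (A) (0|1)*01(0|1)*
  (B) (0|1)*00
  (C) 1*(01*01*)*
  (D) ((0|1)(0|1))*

Check each option against the DFA on short strings; one disagreement eliminates an option:
  (A) (0|1)*01(0|1)*: on '00' the DFA goes r0 → r2 → r1 and accepts (r1 ∈ Accept), but the regex does not match it → eliminate
  (B) (0|1)*00: agrees with the DFA on every string of length ≤ 6
  (C) 1*(01*01*)*: on ε the DFA stays in r0 and rejects (r0 ∉ Accept), but the regex matches it → eliminate
  (D) ((0|1)(0|1))*: on ε the DFA stays in r0 and rejects (r0 ∉ Accept), but the regex matches it → eliminate
Only (B) is consistent with the DFA.
(B) (0|1)*00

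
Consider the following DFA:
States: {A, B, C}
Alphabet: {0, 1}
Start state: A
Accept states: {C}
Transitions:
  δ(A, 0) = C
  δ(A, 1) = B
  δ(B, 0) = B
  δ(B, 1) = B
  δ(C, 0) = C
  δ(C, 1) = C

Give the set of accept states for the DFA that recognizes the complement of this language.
Complement accept states = All states \ Original accept states
= {A, B, C} \ {C}
{A, B}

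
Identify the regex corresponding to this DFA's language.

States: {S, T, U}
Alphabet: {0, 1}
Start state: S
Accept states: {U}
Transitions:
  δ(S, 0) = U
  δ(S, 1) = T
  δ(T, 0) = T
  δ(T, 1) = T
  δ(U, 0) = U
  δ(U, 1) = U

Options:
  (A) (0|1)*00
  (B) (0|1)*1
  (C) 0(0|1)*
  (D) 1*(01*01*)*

Check each option against the DFA on short strings; one disagreement eliminates an option:
  (A) (0|1)*00: on '0' the DFA goes S → U and accepts (U ∈ Accept), but the regex does not match it → eliminate
  (B) (0|1)*1: on '0' the DFA goes S → U and accepts (U ∈ Accept), but the regex does not match it → eliminate
  (C) 0(0|1)*: agrees with the DFA on every string of length ≤ 6
  (D) 1*(01*01*)*: on ε the DFA stays in S and rejects (S ∉ Accept), but the regex matches it → eliminate
Only (C) is consistent with the DFA.
(C) 0(0|1)*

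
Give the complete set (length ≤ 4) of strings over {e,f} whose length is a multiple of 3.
ε, eee, eef, efe, eff, fee, fef, ffe, fff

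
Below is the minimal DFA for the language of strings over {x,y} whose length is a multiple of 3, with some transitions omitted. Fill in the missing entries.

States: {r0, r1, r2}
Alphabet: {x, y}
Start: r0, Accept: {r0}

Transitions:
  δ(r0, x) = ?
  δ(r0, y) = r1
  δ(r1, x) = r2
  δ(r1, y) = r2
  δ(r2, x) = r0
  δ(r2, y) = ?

From the language and accept set, identify what each state tracks — r0: length ≡ 0 (mod 3); r1: length ≡ 1 (mod 3); r2: length ≡ 2 (mod 3).
Each missing δ(q, a) is the state matching the new tracked value after reading a.
δ(r0, x) = r1; δ(r2, y) = r0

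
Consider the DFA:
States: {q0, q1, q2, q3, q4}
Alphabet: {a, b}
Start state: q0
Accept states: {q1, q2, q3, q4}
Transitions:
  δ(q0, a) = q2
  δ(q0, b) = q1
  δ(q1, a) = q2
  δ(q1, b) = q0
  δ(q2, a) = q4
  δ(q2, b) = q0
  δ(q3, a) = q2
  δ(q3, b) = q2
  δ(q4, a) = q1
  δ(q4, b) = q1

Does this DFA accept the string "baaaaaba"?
Processing string "baaaaaba":
  q0 --b--> q1
  q1 --a--> q2
  q2 --a--> q4
  q4 --a--> q1
  q1 --a--> q2
  q2 --a--> q4
  q4 --b--> q1
  q1 --a--> q2
Final state: q2
Accept states: {q1, q2, q3, q4}
Yes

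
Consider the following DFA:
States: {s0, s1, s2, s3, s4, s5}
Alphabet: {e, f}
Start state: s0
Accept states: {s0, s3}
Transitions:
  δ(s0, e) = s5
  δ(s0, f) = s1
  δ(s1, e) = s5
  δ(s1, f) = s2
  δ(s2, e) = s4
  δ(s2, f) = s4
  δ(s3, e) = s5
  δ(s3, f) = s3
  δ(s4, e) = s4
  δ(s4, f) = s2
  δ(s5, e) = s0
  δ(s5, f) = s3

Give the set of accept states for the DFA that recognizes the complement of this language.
Complement accept states = All states \ Original accept states
= {s0, s1, s2, s3, s4, s5} \ {s0, s3}
{s1, s2, s4, s5}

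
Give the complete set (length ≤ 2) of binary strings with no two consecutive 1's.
ε, 0, 1, 00, 01, 10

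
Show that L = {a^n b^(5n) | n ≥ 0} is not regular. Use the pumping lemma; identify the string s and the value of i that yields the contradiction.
Assume L is regular with pumping length p. Idea: pumping the a-block breaks the 1:5 ratio.
Choose s = a^p b^(5p) (length 6p ≥ p). By the pumping lemma, s = xyz with |xy| ≤ p, |y| > 0, so y = a^k with k ≥ 1. Then xy²z = a^(p+k) b^(5p). For this to be in L we would need 5p = 5(p+k), i.e. 5k = 0, contradicting k ≥ 1. So xy²z ∉ L.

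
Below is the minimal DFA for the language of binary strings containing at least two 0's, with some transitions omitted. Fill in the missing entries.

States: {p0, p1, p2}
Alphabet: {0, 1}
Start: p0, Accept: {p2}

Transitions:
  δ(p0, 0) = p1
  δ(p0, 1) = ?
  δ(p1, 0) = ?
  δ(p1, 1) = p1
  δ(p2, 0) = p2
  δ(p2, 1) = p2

From the language and accept set, identify what each state tracks — p0: zero 0's seen; p1: one 0 seen; p2: ≥ two 0's seen.
Each missing δ(q, a) is the state matching the new tracked value after reading a.
δ(p0, 1) = p0; δ(p1, 0) = p2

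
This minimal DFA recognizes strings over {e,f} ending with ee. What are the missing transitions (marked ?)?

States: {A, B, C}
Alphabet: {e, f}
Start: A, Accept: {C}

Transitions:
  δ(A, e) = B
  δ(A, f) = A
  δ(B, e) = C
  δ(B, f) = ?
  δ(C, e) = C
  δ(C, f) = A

From the language and accept set, identify what each state tracks — A: last symbol not e; B: one trailing e; C: two trailing e's.
Each missing δ(q, a) is the state matching the new tracked value after reading a.
δ(B, f) = A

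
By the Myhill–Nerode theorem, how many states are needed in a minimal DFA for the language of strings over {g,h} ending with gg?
By Myhill–Nerode, count the distinguishable equivalence classes: 3 classes — one per longest suffix of the input that is a prefix of 'gg' (lengths 0 through 2); only the length-2 class is accepting.
3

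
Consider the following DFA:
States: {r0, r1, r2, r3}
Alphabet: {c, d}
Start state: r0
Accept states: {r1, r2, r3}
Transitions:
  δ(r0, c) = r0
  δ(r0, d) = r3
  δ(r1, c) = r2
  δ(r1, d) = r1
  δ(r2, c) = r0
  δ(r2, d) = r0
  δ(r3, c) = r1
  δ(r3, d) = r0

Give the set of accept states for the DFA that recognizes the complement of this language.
Complement accept states = All states \ Original accept states
= {r0, r1, r2, r3} \ {r1, r2, r3}
{r0}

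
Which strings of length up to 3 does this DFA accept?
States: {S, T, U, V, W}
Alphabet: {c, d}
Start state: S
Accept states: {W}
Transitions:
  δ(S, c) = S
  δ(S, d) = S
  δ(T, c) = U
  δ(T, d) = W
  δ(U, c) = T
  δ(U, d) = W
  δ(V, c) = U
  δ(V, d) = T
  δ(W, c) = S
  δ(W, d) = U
None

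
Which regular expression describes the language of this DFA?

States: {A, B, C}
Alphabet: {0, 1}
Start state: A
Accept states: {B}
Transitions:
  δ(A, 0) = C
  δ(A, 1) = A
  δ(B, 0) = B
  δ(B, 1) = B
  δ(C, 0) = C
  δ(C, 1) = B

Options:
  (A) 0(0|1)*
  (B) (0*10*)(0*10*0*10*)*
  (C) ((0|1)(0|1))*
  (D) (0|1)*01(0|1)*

Check each option against the DFA on short strings; one disagreement eliminates an option:
  (A) 0(0|1)*: on '0' the DFA goes A → C and rejects (C ∉ Accept), but the regex matches it → eliminate
  (B) (0*10*)(0*10*0*10*)*: on '1' the DFA goes A → A and rejects (A ∉ Accept), but the regex matches it → eliminate
  (C) ((0|1)(0|1))*: on ε the DFA stays in A and rejects (A ∉ Accept), but the regex matches it → eliminate
  (D) (0|1)*01(0|1)*: agrees with the DFA on every string of length ≤ 6
Only (D) is consistent with the DFA.
(D) (0|1)*01(0|1)*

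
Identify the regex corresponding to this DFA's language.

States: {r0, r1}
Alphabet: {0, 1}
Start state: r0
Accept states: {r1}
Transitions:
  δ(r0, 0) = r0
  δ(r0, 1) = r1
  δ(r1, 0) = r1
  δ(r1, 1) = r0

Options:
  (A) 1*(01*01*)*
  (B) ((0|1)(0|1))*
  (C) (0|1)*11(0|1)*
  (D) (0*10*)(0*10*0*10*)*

Check each option against the DFA on short strings; one disagreement eliminates an option:
  (A) 1*(01*01*)*: on ε the DFA stays in r0 and rejects (r0 ∉ Accept), but the regex matches it → eliminate
  (B) ((0|1)(0|1))*: on ε the DFA stays in r0 and rejects (r0 ∉ Accept), but the regex matches it → eliminate
  (C) (0|1)*11(0|1)*: on '1' the DFA goes r0 → r1 and accepts (r1 ∈ Accept), but the regex does not match it → eliminate
  (D) (0*10*)(0*10*0*10*)*: agrees with the DFA on every string of length ≤ 6
Only (D) is consistent with the DFA.
(D) (0*10*)(0*10*0*10*)*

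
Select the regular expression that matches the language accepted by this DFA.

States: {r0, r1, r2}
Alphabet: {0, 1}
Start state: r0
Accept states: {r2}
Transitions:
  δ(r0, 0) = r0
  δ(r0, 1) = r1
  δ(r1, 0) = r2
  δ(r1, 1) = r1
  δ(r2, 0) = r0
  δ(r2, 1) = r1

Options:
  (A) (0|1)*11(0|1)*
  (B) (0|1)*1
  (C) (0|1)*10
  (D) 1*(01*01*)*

Check each option against the DFA on short strings; one disagreement eliminates an option:
  (A) (0|1)*11(0|1)*: on '10' the DFA goes r0 → r1 → r2 and accepts (r2 ∈ Accept), but the regex does not match it → eliminate
  (B) (0|1)*1: on '1' the DFA goes r0 → r1 and rejects (r1 ∉ Accept), but the regex matches it → eliminate
  (C) (0|1)*10: agrees with the DFA on every string of length ≤ 6
  (D) 1*(01*01*)*: on ε the DFA stays in r0 and rejects (r0 ∉ Accept), but the regex matches it → eliminate
Only (C) is consistent with the DFA.
(C) (0|1)*10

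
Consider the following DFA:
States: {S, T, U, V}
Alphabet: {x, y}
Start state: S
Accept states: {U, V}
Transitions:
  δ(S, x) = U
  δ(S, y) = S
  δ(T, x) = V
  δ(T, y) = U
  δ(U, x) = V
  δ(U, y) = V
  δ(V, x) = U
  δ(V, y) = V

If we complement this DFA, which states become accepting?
Complement accept states = All states \ Original accept states
= {S, T, U, V} \ {U, V}
{S, T}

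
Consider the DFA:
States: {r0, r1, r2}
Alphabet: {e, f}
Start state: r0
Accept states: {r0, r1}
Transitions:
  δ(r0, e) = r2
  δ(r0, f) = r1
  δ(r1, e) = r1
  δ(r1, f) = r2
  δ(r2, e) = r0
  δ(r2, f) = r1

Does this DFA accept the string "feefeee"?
Processing string "feefeee":
  r0 --f--> r1
  r1 --e--> r1
  r1 --e--> r1
  r1 --f--> r2
  r2 --e--> r0
  r0 --e--> r2
  r2 --e--> r0
Final state: r0
Accept states: {r0, r1}
Yes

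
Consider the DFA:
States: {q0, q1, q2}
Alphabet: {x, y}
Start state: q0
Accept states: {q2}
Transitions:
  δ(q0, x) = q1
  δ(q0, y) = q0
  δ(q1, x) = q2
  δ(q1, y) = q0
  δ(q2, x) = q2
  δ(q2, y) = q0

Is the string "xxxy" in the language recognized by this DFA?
Processing string "xxxy":
  q0 --x--> q1
  q1 --x--> q2
  q2 --x--> q2
  q2 --y--> q0
Final state: q0
Accept states: {q2}
No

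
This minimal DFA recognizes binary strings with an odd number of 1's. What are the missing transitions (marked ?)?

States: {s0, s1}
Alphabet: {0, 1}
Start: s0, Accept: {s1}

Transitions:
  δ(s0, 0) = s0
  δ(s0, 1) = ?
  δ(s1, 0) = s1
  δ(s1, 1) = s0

From the language and accept set, identify what each state tracks — s0: even number of 1's so far; s1: odd number of 1's so far.
Each missing δ(q, a) is the state matching the new tracked value after reading a.
δ(s0, 1) = s1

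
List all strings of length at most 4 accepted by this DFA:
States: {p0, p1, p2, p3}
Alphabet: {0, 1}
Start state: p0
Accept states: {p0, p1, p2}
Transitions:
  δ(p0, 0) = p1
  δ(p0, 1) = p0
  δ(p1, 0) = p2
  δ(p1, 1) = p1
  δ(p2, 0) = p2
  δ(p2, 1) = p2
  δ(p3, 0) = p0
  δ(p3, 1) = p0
ε, 0, 1, 00, 01, 10, 11, 000, 001, 010, 011, 100, 101, 110, 111, 0000, 0001, 0010, 0011, 0100, 0101, 0110, 0111, 1000, 1001, 1010, 1011, 1100, 1101, 1110, 1111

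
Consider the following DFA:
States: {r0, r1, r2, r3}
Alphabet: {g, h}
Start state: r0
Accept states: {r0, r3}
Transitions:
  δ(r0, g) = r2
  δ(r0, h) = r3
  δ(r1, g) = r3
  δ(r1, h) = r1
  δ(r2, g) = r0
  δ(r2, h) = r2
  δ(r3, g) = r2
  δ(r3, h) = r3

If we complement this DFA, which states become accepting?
Complement accept states = All states \ Original accept states
= {r0, r1, r2, r3} \ {r0, r3}
{r1, r2}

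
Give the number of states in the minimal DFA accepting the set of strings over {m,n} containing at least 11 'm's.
By Myhill–Nerode, count the distinguishable equivalence classes: 12 classes — having seen 0, 1, …, 10, or ≥11 copies of 'm'; any two classes i < j (j ≤ 11) are distinguished by the string m^(11−j), which takes class j to 11 copies (accepted) but leaves class i below 11 (rejected).
12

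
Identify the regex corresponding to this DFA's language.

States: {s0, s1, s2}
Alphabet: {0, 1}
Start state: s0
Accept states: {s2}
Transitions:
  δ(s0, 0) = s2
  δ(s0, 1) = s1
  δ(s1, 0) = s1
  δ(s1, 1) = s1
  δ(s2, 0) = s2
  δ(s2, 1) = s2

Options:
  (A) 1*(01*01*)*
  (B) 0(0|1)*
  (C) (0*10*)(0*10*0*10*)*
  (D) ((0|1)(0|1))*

Check each option against the DFA on short strings; one disagreement eliminates an option:
  (A) 1*(01*01*)*: on ε the DFA stays in s0 and rejects (s0 ∉ Accept), but the regex matches it → eliminate
  (B) 0(0|1)*: agrees with the DFA on every string of length ≤ 6
  (C) (0*10*)(0*10*0*10*)*: on '0' the DFA goes s0 → s2 and accepts (s2 ∈ Accept), but the regex does not match it → eliminate
  (D) ((0|1)(0|1))*: on ε the DFA stays in s0 and rejects (s0 ∉ Accept), but the regex matches it → eliminate
Only (B) is consistent with the DFA.
(B) 0(0|1)*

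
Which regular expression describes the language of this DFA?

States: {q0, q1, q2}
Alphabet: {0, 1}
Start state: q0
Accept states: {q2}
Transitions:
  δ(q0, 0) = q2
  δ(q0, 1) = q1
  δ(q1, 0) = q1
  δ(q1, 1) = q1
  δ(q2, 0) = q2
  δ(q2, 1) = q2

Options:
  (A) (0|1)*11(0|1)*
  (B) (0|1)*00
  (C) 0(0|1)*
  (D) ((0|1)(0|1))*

Check each option against the DFA on short strings; one disagreement eliminates an option:
  (A) (0|1)*11(0|1)*: on '0' the DFA goes q0 → q2 and accepts (q2 ∈ Accept), but the regex does not match it → eliminate
  (B) (0|1)*00: on '0' the DFA goes q0 → q2 and accepts (q2 ∈ Accept), but the regex does not match it → eliminate
  (C) 0(0|1)*: agrees with the DFA on every string of length ≤ 6
  (D) ((0|1)(0|1))*: on ε the DFA stays in q0 and rejects (q0 ∉ Accept), but the regex matches it → eliminate
Only (C) is consistent with the DFA.
(C) 0(0|1)*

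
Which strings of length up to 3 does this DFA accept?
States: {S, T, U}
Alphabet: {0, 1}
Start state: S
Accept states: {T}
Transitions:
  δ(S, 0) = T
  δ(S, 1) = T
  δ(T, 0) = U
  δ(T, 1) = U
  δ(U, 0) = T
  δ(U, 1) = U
0, 1, 000, 010, 100, 110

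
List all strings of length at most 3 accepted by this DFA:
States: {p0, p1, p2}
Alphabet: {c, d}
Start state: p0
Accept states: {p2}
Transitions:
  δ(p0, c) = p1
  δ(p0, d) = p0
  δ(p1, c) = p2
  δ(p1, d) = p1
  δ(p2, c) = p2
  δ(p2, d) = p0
cc, ccc, cdc, dcc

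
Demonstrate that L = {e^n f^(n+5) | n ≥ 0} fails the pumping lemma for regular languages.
Assume L is regular with pumping length p. Idea: pumping the e-block breaks the fixed offset of 5.
Choose s = e^p f^(p+5) ∈ L. By the pumping lemma, s = xyz with |xy| ≤ p, |y| > 0, so y = e^k with k ≥ 1. Then xy²z = e^(p+k) f^(p+5). For this to be in L we would need p+5 = (p+k)+5, i.e. k = 0, contradicting k ≥ 1. So xy²z ∉ L.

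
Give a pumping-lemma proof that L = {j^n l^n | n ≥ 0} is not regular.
Assume L is regular with pumping length p. Idea: pumping the j-block changes the count balance.
Choose s = j^p l^p (length 2p ≥ p). By the pumping lemma, s = xyz with |xy| ≤ p, |y| > 0. So y = j^k for some k > 0 (since xy is entirely within the j's). Pumping gives xy²z = j^(p+k) l^p, which is not in L since p+k ≠ p.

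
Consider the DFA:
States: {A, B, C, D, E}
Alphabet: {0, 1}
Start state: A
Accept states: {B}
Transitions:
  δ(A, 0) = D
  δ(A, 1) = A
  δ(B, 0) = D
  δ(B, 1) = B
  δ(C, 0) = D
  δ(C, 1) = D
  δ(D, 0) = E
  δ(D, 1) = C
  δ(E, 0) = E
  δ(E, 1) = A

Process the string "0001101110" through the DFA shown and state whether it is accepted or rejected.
Processing string "0001101110":
  A --0--> D
  D --0--> E
  E --0--> E
  E --1--> A
  A --1--> A
  A --0--> D
  D --1--> C
  C --1--> D
  D --1--> C
  C --0--> D
Final state: D
Accept states: {B}
No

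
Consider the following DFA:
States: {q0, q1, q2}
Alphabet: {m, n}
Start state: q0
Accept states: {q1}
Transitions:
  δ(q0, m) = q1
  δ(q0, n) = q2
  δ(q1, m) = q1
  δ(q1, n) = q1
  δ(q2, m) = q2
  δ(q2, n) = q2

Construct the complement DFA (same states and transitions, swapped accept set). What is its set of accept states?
Complement accept states = All states \ Original accept states
= {q0, q1, q2} \ {q1}
{q0, q2}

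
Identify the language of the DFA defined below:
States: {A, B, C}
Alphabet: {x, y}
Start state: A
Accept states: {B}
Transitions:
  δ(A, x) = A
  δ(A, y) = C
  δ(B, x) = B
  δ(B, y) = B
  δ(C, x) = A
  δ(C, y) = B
Testing a few strings:
  'xxyy' → accept
  'x' → reject
  'y' → reject
  'xyxy' → reject
State roles: A=no progress toward yy; B=substring yy seen; C=one trailing y
All strings over {x,y} containing the substring yy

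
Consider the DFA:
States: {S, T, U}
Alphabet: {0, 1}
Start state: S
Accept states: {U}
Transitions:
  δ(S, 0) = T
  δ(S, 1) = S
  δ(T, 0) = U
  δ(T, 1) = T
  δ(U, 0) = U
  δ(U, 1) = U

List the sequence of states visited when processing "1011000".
read '1': S → S
  read '0': S → T
  read '1': T → T
  read '1': T → T
  read '0': T → U
  read '0': U → U
  read '0': U → U
S -> S -> T -> T -> T -> U -> U -> U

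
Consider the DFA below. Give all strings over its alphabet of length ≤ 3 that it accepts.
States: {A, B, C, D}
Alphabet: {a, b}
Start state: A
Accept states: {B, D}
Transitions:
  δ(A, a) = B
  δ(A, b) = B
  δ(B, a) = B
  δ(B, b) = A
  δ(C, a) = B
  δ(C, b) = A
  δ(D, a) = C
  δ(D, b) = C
a, b, aa, ba, aaa, aba, abb, baa, bba, bbb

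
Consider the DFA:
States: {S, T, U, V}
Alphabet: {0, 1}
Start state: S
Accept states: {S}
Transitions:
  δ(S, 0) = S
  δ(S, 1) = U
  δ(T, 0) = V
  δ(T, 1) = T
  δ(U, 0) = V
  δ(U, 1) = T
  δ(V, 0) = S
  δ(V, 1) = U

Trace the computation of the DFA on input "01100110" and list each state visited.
read '0': S → S
  read '1': S → U
  read '1': U → T
  read '0': T → V
  read '0': V → S
  read '1': S → U
  read '1': U → T
  read '0': T → V
S -> S -> U -> T -> V -> S -> U -> T -> V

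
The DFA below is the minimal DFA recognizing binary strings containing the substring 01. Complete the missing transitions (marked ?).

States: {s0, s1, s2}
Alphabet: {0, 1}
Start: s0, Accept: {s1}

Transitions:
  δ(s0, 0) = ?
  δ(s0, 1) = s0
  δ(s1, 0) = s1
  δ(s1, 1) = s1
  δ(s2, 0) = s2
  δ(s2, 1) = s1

From the language and accept set, identify what each state tracks — s0: no 0 seen yet; s1: substring 01 seen; s2: seen a 0, waiting for 1.
Each missing δ(q, a) is the state matching the new tracked value after reading a.
δ(s0, 0) = s2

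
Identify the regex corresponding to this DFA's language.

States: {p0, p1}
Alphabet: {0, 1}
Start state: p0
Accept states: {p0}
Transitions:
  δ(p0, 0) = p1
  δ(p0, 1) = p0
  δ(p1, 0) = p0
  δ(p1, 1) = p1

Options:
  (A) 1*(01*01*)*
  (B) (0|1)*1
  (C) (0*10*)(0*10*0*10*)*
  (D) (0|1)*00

Check each option against the DFA on short strings; one disagreement eliminates an option:
  (A) 1*(01*01*)*: agrees with the DFA on every string of length ≤ 6
  (B) (0|1)*1: on ε the DFA stays in p0 and accepts (p0 ∈ Accept), but the regex does not match it → eliminate
  (C) (0*10*)(0*10*0*10*)*: on ε the DFA stays in p0 and accepts (p0 ∈ Accept), but the regex does not match it → eliminate
  (D) (0|1)*00: on ε the DFA stays in p0 and accepts (p0 ∈ Accept), but the regex does not match it → eliminate
Only (A) is consistent with the DFA.
(A) 1*(01*01*)*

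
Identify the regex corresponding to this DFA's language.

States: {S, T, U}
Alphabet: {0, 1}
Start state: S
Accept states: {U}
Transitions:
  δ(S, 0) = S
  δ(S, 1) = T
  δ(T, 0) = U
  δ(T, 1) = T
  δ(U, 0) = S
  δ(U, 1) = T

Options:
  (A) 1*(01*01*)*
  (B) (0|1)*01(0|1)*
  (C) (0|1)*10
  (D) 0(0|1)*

Check each option against the DFA on short strings; one disagreement eliminates an option:
  (A) 1*(01*01*)*: on ε the DFA stays in S and rejects (S ∉ Accept), but the regex matches it → eliminate
  (B) (0|1)*01(0|1)*: on '01' the DFA goes S → S → T and rejects (T ∉ Accept), but the regex matches it → eliminate
  (C) (0|1)*10: agrees with the DFA on every string of length ≤ 6
  (D) 0(0|1)*: on '0' the DFA goes S → S and rejects (S ∉ Accept), but the regex matches it → eliminate
Only (C) is consistent with the DFA.
(C) (0|1)*10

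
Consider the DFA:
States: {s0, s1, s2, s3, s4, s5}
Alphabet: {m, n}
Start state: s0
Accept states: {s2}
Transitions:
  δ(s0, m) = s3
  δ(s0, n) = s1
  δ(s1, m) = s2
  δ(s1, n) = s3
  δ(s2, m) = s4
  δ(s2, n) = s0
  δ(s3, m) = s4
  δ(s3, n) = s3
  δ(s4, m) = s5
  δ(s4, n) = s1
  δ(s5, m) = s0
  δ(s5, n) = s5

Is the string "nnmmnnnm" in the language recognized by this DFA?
Processing string "nnmmnnnm":
  s0 --n--> s1
  s1 --n--> s3
  s3 --m--> s4
  s4 --m--> s5
  s5 --n--> s5
  s5 --n--> s5
  s5 --n--> s5
  s5 --m--> s0
Final state: s0
Accept states: {s2}
No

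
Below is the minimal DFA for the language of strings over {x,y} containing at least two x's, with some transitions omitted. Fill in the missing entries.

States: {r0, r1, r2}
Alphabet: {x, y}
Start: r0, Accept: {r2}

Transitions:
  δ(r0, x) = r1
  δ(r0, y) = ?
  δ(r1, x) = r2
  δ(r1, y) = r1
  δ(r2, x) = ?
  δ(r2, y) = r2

From the language and accept set, identify what each state tracks — r0: zero x's seen; r1: one x seen; r2: ≥ two x's seen.
Each missing δ(q, a) is the state matching the new tracked value after reading a.
δ(r0, y) = r0; δ(r2, x) = r2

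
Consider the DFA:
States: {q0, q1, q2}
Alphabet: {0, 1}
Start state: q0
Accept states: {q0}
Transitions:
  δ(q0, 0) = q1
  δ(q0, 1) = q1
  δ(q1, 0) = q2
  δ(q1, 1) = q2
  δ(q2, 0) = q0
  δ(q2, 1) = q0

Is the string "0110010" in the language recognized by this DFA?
Processing string "0110010":
  q0 --0--> q1
  q1 --1--> q2
  q2 --1--> q0
  q0 --0--> q1
  q1 --0--> q2
  q2 --1--> q0
  q0 --0--> q1
Final state: q1
Accept states: {q0}
No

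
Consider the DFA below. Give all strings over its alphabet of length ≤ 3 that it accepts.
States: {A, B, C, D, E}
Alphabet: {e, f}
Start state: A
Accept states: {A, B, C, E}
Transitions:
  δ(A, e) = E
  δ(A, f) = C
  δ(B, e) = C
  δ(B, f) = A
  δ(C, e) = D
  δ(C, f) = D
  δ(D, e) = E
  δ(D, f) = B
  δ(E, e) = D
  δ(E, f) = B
ε, e, f, ef, eee, eef, efe, eff, fee, fef, ffe, fff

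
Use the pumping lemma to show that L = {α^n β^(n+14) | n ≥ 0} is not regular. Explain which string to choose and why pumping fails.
Assume L is regular with pumping length p. Idea: pumping the α-block breaks the fixed offset of 14.
Choose s = α^p β^(p+14) ∈ L. By the pumping lemma, s = xyz with |xy| ≤ p, |y| > 0, so y = α^k with k ≥ 1. Then xy²z = α^(p+k) β^(p+14). For this to be in L we would need p+14 = (p+k)+14, i.e. k = 0, contradicting k ≥ 1. So xy²z ∉ L.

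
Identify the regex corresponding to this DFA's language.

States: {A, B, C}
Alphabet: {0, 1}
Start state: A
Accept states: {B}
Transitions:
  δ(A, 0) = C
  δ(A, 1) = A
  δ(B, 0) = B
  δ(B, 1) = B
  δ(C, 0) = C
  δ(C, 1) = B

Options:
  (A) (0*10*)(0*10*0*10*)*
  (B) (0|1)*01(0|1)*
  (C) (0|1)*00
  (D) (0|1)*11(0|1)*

Check each option against the DFA on short strings; one disagreement eliminates an option:
  (A) (0*10*)(0*10*0*10*)*: on '1' the DFA goes A → A and rejects (A ∉ Accept), but the regex matches it → eliminate
  (B) (0|1)*01(0|1)*: agrees with the DFA on every string of length ≤ 6
  (C) (0|1)*00: on '00' the DFA goes A → C → C and rejects (C ∉ Accept), but the regex matches it → eliminate
  (D) (0|1)*11(0|1)*: on '01' the DFA goes A → C → B and accepts (B ∈ Accept), but the regex does not match it → eliminate
Only (B) is consistent with the DFA.
(B) (0|1)*01(0|1)*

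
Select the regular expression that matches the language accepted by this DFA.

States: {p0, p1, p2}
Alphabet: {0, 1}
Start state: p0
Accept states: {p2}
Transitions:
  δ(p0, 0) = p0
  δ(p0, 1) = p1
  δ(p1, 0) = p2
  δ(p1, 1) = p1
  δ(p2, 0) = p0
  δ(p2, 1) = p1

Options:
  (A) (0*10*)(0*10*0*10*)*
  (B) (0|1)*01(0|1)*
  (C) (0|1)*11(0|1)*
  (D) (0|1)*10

Check each option against the DFA on short strings; one disagreement eliminates an option:
  (A) (0*10*)(0*10*0*10*)*: on '1' the DFA goes p0 → p1 and rejects (p1 ∉ Accept), but the regex matches it → eliminate
  (B) (0|1)*01(0|1)*: on '01' the DFA goes p0 → p0 → p1 and rejects (p1 ∉ Accept), but the regex matches it → eliminate
  (C) (0|1)*11(0|1)*: on '10' the DFA goes p0 → p1 → p2 and accepts (p2 ∈ Accept), but the regex does not match it → eliminate
  (D) (0|1)*10: agrees with the DFA on every string of length ≤ 6
Only (D) is consistent with the DFA.
(D) (0|1)*10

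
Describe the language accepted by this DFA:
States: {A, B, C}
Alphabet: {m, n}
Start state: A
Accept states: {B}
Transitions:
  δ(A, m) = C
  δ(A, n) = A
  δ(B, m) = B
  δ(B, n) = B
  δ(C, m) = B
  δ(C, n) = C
Testing a few strings:
  'mn' → reject
  'm' → reject
  'mmnm' → accept
  'nnn' → reject
State roles: A=zero m's seen; B=≥ two m's seen; C=one m seen
All strings over {m,n} containing at least two m's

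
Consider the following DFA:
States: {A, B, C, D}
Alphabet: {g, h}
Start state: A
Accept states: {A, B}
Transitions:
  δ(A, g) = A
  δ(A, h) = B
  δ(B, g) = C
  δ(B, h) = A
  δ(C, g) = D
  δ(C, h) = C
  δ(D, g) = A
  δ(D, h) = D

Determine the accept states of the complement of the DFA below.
Complement accept states = All states \ Original accept states
= {A, B, C, D} \ {A, B}
{C, D}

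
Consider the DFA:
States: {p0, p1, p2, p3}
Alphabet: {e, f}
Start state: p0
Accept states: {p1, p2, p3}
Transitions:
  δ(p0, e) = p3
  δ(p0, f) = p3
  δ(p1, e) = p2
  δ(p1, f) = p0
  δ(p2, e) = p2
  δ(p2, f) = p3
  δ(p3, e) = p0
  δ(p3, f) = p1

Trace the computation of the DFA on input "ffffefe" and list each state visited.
read 'f': p0 → p3
  read 'f': p3 → p1
  read 'f': p1 → p0
  read 'f': p0 → p3
  read 'e': p3 → p0
  read 'f': p0 → p3
  read 'e': p3 → p0
p0 -> p3 -> p1 -> p0 -> p3 -> p0 -> p3 -> p0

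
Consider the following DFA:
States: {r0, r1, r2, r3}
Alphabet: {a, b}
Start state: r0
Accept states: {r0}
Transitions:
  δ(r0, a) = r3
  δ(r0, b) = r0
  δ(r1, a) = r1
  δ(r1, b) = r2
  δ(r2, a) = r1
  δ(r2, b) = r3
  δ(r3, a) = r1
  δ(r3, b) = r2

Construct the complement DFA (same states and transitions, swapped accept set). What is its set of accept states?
Complement accept states = All states \ Original accept states
= {r0, r1, r2, r3} \ {r0}
{r1, r2, r3}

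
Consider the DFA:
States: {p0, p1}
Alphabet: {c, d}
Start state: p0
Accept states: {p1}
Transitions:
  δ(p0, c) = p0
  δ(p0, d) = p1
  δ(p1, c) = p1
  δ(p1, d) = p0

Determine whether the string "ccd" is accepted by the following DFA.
Processing string "ccd":
  p0 --c--> p0
  p0 --c--> p0
  p0 --d--> p1
Final state: p1
Accept states: {p1}
Yes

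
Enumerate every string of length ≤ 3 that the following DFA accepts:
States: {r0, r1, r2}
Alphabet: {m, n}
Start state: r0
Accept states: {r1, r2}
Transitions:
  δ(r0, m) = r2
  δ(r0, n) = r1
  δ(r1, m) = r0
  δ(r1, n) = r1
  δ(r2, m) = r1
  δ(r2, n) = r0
m, n, mm, nn, mmn, mnm, mnn, nmm, nmn, nnn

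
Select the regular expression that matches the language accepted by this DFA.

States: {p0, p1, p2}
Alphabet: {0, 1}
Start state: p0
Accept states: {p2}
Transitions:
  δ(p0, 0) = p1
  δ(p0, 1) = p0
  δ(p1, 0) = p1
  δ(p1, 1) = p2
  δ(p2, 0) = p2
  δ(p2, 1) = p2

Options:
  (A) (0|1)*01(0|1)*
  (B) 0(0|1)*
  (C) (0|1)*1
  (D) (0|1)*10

Check each option against the DFA on short strings; one disagreement eliminates an option:
  (A) (0|1)*01(0|1)*: agrees with the DFA on every string of length ≤ 6
  (B) 0(0|1)*: on '0' the DFA goes p0 → p1 and rejects (p1 ∉ Accept), but the regex matches it → eliminate
  (C) (0|1)*1: on '1' the DFA goes p0 → p0 and rejects (p0 ∉ Accept), but the regex matches it → eliminate
  (D) (0|1)*10: on '01' the DFA goes p0 → p1 → p2 and accepts (p2 ∈ Accept), but the regex does not match it → eliminate
Only (A) is consistent with the DFA.
(A) (0|1)*01(0|1)*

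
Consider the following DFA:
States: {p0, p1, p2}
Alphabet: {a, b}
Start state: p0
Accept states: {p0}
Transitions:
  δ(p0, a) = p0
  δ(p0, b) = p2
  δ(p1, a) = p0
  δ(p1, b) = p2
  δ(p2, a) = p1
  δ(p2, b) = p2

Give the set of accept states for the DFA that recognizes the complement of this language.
Complement accept states = All states \ Original accept states
= {p0, p1, p2} \ {p0}
{p1, p2}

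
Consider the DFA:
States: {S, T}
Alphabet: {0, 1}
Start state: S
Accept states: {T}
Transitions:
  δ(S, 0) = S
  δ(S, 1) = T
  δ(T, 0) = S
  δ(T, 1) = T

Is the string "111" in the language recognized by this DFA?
Processing string "111":
  S --1--> T
  T --1--> T
  T --1--> T
Final state: T
Accept states: {T}
Yes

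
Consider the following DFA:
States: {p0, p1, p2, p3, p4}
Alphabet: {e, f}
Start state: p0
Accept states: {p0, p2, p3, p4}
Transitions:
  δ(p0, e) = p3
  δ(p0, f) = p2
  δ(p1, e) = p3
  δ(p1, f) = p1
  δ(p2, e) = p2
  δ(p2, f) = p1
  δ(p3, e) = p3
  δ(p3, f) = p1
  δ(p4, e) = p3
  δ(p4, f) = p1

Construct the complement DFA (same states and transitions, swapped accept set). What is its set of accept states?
Complement accept states = All states \ Original accept states
= {p0, p1, p2, p3, p4} \ {p0, p2, p3, p4}
{p1}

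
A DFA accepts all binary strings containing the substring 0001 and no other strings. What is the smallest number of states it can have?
By Myhill–Nerode, count the distinguishable equivalence classes: 5 classes — one per longest suffix of the input that is a prefix of '0001' (lengths 0 through 3), plus an absorbing 'already seen 0001' class.
5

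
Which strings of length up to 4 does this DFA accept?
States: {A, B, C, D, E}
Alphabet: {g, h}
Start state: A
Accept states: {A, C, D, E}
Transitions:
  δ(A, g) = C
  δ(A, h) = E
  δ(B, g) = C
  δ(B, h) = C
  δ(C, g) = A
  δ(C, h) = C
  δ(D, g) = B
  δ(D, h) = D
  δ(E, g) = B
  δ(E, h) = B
ε, g, h, gg, gh, ggg, ggh, ghg, ghh, hgg, hgh, hhg, hhh, gggg, gggh, ghgg, ghgh, ghhg, ghhh, hggg, hggh, hghg, hghh, hhgg, hhgh, hhhg, hhhh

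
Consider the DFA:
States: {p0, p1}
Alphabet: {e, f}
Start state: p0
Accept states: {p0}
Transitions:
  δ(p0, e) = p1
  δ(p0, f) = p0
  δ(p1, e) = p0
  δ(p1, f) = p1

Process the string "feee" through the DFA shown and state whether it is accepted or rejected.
Processing string "feee":
  p0 --f--> p0
  p0 --e--> p1
  p1 --e--> p0
  p0 --e--> p1
Final state: p1
Accept states: {p0}
No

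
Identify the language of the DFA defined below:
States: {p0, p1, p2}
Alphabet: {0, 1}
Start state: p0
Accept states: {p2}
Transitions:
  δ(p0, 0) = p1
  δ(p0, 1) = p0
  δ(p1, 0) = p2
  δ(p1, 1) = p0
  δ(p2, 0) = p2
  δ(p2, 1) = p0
Testing a few strings:
  '0' → reject
  '1101' → reject
  '1' → reject
  '01' → reject
State roles: p0=last symbol not 0; p1=one trailing 0; p2=two trailing 0's
All binary strings ending with 00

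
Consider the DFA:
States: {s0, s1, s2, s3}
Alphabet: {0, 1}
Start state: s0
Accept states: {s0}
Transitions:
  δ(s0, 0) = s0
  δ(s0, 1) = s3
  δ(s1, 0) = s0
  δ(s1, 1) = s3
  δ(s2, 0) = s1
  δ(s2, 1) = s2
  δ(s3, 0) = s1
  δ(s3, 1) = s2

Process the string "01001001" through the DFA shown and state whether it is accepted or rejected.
Processing string "01001001":
  s0 --0--> s0
  s0 --1--> s3
  s3 --0--> s1
  s1 --0--> s0
  s0 --1--> s3
  s3 --0--> s1
  s1 --0--> s0
  s0 --1--> s3
Final state: s3
Accept states: {s0}
No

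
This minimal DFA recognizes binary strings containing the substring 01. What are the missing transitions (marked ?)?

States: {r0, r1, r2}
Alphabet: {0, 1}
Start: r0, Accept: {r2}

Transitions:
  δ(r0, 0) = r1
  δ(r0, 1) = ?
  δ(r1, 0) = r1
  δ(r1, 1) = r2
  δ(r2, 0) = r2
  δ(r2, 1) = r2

From the language and accept set, identify what each state tracks — r0: no 0 seen yet; r1: seen a 0, waiting for 1; r2: substring 01 seen.
Each missing δ(q, a) is the state matching the new tracked value after reading a.
δ(r0, 1) = r0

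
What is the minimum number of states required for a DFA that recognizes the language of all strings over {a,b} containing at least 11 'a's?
By Myhill–Nerode, count the distinguishable equivalence classes: 12 classes — having seen 0, 1, …, 10, or ≥11 copies of 'a'; any two classes i < j (j ≤ 11) are distinguished by the string a^(11−j), which takes class j to 11 copies (accepted) but leaves class i below 11 (rejected).
12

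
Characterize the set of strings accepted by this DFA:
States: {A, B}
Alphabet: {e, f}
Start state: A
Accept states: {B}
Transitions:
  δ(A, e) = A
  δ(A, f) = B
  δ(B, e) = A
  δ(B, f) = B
Testing a few strings:
  'ef' → accept
  'e' → reject
  'fe' → reject
  'f' → accept
State roles: A=last symbol not f; B=last symbol is f
All strings over {e,f} ending with f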